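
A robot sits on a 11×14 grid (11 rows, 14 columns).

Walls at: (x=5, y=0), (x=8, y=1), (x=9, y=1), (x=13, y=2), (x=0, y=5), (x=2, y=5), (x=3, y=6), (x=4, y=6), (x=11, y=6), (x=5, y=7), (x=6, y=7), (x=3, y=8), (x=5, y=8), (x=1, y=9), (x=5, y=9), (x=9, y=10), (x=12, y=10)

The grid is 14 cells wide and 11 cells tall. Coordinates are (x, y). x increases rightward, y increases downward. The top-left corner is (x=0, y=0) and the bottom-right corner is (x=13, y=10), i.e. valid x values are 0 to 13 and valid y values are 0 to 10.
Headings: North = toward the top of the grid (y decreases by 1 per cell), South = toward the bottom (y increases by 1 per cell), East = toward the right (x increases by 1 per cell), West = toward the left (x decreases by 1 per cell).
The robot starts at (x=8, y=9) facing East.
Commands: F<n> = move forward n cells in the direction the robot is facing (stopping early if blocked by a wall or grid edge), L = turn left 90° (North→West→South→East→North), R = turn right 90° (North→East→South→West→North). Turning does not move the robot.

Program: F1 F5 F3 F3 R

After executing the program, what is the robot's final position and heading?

Answer: Final position: (x=13, y=9), facing South

Derivation:
Start: (x=8, y=9), facing East
  F1: move forward 1, now at (x=9, y=9)
  F5: move forward 4/5 (blocked), now at (x=13, y=9)
  F3: move forward 0/3 (blocked), now at (x=13, y=9)
  F3: move forward 0/3 (blocked), now at (x=13, y=9)
  R: turn right, now facing South
Final: (x=13, y=9), facing South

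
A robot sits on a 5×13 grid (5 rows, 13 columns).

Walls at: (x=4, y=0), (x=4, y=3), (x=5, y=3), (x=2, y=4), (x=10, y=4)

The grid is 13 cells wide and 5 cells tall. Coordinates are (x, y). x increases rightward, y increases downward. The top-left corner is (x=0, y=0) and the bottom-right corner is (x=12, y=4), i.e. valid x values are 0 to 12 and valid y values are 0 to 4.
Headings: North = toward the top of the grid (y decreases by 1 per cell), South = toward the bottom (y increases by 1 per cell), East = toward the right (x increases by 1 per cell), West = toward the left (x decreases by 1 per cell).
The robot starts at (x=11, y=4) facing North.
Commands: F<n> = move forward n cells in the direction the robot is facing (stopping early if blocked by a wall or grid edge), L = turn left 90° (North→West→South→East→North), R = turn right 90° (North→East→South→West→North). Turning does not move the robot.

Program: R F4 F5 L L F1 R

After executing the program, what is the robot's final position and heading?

Start: (x=11, y=4), facing North
  R: turn right, now facing East
  F4: move forward 1/4 (blocked), now at (x=12, y=4)
  F5: move forward 0/5 (blocked), now at (x=12, y=4)
  L: turn left, now facing North
  L: turn left, now facing West
  F1: move forward 1, now at (x=11, y=4)
  R: turn right, now facing North
Final: (x=11, y=4), facing North

Answer: Final position: (x=11, y=4), facing North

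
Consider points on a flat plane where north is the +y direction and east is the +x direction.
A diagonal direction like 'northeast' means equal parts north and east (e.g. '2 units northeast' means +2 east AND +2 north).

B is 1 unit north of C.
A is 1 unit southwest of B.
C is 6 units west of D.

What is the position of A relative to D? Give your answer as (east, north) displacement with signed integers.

Place D at the origin (east=0, north=0).
  C is 6 units west of D: delta (east=-6, north=+0); C at (east=-6, north=0).
  B is 1 unit north of C: delta (east=+0, north=+1); B at (east=-6, north=1).
  A is 1 unit southwest of B: delta (east=-1, north=-1); A at (east=-7, north=0).
Therefore A relative to D: (east=-7, north=0).

Answer: A is at (east=-7, north=0) relative to D.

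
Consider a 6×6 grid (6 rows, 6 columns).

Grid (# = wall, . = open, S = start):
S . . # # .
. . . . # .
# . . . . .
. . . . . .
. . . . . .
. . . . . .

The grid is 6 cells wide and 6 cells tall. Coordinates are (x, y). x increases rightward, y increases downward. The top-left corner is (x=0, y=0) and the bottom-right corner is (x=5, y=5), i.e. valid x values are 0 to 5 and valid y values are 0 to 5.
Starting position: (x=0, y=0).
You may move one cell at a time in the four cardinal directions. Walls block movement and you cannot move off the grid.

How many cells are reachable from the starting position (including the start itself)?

BFS flood-fill from (x=0, y=0):
  Distance 0: (x=0, y=0)
  Distance 1: (x=1, y=0), (x=0, y=1)
  Distance 2: (x=2, y=0), (x=1, y=1)
  Distance 3: (x=2, y=1), (x=1, y=2)
  Distance 4: (x=3, y=1), (x=2, y=2), (x=1, y=3)
  Distance 5: (x=3, y=2), (x=0, y=3), (x=2, y=3), (x=1, y=4)
  Distance 6: (x=4, y=2), (x=3, y=3), (x=0, y=4), (x=2, y=4), (x=1, y=5)
  Distance 7: (x=5, y=2), (x=4, y=3), (x=3, y=4), (x=0, y=5), (x=2, y=5)
  Distance 8: (x=5, y=1), (x=5, y=3), (x=4, y=4), (x=3, y=5)
  Distance 9: (x=5, y=0), (x=5, y=4), (x=4, y=5)
  Distance 10: (x=5, y=5)
Total reachable: 32 (grid has 32 open cells total)

Answer: Reachable cells: 32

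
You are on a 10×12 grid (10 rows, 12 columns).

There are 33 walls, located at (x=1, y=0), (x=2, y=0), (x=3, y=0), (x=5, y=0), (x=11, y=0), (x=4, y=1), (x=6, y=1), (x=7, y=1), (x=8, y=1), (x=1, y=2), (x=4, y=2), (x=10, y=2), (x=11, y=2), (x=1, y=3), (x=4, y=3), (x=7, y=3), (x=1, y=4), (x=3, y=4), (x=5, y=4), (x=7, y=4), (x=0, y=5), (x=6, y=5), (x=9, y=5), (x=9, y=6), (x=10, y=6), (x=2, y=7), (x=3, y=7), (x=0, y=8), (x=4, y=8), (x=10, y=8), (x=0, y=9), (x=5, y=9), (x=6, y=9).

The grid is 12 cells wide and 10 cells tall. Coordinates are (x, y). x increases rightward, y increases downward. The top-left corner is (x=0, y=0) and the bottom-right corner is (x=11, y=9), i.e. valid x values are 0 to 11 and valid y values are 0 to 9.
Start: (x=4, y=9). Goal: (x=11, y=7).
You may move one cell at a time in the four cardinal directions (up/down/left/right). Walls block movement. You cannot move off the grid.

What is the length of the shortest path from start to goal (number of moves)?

BFS from (x=4, y=9) until reaching (x=11, y=7):
  Distance 0: (x=4, y=9)
  Distance 1: (x=3, y=9)
  Distance 2: (x=3, y=8), (x=2, y=9)
  Distance 3: (x=2, y=8), (x=1, y=9)
  Distance 4: (x=1, y=8)
  Distance 5: (x=1, y=7)
  Distance 6: (x=1, y=6), (x=0, y=7)
  Distance 7: (x=1, y=5), (x=0, y=6), (x=2, y=6)
  Distance 8: (x=2, y=5), (x=3, y=6)
  Distance 9: (x=2, y=4), (x=3, y=5), (x=4, y=6)
  Distance 10: (x=2, y=3), (x=4, y=5), (x=5, y=6), (x=4, y=7)
  Distance 11: (x=2, y=2), (x=3, y=3), (x=4, y=4), (x=5, y=5), (x=6, y=6), (x=5, y=7)
  Distance 12: (x=2, y=1), (x=3, y=2), (x=7, y=6), (x=6, y=7), (x=5, y=8)
  Distance 13: (x=1, y=1), (x=3, y=1), (x=7, y=5), (x=8, y=6), (x=7, y=7), (x=6, y=8)
  Distance 14: (x=0, y=1), (x=8, y=5), (x=8, y=7), (x=7, y=8)
  Distance 15: (x=0, y=0), (x=0, y=2), (x=8, y=4), (x=9, y=7), (x=8, y=8), (x=7, y=9)
  Distance 16: (x=0, y=3), (x=8, y=3), (x=9, y=4), (x=10, y=7), (x=9, y=8), (x=8, y=9)
  Distance 17: (x=8, y=2), (x=9, y=3), (x=0, y=4), (x=10, y=4), (x=11, y=7), (x=9, y=9)  <- goal reached here
One shortest path (17 moves): (x=4, y=9) -> (x=3, y=9) -> (x=2, y=9) -> (x=1, y=9) -> (x=1, y=8) -> (x=1, y=7) -> (x=1, y=6) -> (x=2, y=6) -> (x=3, y=6) -> (x=4, y=6) -> (x=5, y=6) -> (x=6, y=6) -> (x=7, y=6) -> (x=8, y=6) -> (x=8, y=7) -> (x=9, y=7) -> (x=10, y=7) -> (x=11, y=7)

Answer: Shortest path length: 17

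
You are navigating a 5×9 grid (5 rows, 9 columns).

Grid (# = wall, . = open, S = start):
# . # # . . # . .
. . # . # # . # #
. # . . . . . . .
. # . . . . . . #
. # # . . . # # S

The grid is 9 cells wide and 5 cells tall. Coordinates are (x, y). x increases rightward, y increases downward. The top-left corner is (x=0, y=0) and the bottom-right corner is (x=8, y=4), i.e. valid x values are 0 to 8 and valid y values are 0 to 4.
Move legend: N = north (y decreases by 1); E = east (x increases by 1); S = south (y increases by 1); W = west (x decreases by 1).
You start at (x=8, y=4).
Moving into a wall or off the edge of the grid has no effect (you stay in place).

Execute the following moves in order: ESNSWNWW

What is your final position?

Start: (x=8, y=4)
  E (east): blocked, stay at (x=8, y=4)
  S (south): blocked, stay at (x=8, y=4)
  N (north): blocked, stay at (x=8, y=4)
  S (south): blocked, stay at (x=8, y=4)
  W (west): blocked, stay at (x=8, y=4)
  N (north): blocked, stay at (x=8, y=4)
  W (west): blocked, stay at (x=8, y=4)
  W (west): blocked, stay at (x=8, y=4)
Final: (x=8, y=4)

Answer: Final position: (x=8, y=4)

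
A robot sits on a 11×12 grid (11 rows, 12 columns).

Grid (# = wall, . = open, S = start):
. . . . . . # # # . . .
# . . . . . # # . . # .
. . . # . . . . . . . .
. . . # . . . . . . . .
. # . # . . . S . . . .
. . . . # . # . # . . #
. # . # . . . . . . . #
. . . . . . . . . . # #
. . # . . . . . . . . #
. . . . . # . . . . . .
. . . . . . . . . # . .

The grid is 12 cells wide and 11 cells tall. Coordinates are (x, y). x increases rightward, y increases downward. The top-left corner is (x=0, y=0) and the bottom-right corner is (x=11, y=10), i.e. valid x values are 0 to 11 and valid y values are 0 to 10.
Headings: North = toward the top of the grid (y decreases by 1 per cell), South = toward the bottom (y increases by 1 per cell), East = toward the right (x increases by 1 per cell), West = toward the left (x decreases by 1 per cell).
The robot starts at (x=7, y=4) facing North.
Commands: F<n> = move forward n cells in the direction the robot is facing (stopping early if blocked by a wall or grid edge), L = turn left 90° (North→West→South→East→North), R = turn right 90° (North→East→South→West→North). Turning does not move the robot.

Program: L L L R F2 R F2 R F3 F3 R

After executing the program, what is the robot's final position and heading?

Answer: Final position: (x=5, y=0), facing East

Derivation:
Start: (x=7, y=4), facing North
  L: turn left, now facing West
  L: turn left, now facing South
  L: turn left, now facing East
  R: turn right, now facing South
  F2: move forward 2, now at (x=7, y=6)
  R: turn right, now facing West
  F2: move forward 2, now at (x=5, y=6)
  R: turn right, now facing North
  F3: move forward 3, now at (x=5, y=3)
  F3: move forward 3, now at (x=5, y=0)
  R: turn right, now facing East
Final: (x=5, y=0), facing East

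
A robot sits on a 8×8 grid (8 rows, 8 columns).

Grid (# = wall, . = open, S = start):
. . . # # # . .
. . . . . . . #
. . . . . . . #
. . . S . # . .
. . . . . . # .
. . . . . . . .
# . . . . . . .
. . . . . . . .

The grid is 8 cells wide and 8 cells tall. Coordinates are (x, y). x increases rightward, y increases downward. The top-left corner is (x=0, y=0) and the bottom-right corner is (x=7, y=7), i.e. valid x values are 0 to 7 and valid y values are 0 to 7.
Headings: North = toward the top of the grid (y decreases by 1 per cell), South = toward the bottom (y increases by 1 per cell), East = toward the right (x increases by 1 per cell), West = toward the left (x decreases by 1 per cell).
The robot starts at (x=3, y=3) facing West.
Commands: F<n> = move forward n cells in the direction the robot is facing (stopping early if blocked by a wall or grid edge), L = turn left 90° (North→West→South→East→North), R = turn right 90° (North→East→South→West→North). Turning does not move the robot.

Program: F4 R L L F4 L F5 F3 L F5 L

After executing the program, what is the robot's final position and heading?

Start: (x=3, y=3), facing West
  F4: move forward 3/4 (blocked), now at (x=0, y=3)
  R: turn right, now facing North
  L: turn left, now facing West
  L: turn left, now facing South
  F4: move forward 2/4 (blocked), now at (x=0, y=5)
  L: turn left, now facing East
  F5: move forward 5, now at (x=5, y=5)
  F3: move forward 2/3 (blocked), now at (x=7, y=5)
  L: turn left, now facing North
  F5: move forward 2/5 (blocked), now at (x=7, y=3)
  L: turn left, now facing West
Final: (x=7, y=3), facing West

Answer: Final position: (x=7, y=3), facing West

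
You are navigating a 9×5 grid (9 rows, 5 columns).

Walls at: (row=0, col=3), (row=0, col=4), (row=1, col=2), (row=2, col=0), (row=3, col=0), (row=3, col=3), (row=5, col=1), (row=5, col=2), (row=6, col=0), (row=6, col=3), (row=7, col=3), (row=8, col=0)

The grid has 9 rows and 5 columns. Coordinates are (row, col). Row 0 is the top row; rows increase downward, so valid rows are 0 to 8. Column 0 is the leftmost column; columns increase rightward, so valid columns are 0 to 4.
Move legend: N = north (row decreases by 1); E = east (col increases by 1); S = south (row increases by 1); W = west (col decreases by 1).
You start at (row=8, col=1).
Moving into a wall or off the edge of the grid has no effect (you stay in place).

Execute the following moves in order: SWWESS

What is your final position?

Answer: Final position: (row=8, col=2)

Derivation:
Start: (row=8, col=1)
  S (south): blocked, stay at (row=8, col=1)
  W (west): blocked, stay at (row=8, col=1)
  W (west): blocked, stay at (row=8, col=1)
  E (east): (row=8, col=1) -> (row=8, col=2)
  S (south): blocked, stay at (row=8, col=2)
  S (south): blocked, stay at (row=8, col=2)
Final: (row=8, col=2)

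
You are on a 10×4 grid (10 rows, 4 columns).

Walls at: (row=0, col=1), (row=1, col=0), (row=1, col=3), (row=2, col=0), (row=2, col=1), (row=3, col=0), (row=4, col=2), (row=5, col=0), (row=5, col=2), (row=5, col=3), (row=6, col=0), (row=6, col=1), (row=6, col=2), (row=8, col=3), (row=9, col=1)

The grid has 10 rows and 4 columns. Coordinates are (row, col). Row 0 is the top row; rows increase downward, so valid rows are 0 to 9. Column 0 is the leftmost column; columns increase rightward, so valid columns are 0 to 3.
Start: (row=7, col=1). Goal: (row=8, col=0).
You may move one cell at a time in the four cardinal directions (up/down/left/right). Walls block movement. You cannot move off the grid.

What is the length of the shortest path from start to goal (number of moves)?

Answer: Shortest path length: 2

Derivation:
BFS from (row=7, col=1) until reaching (row=8, col=0):
  Distance 0: (row=7, col=1)
  Distance 1: (row=7, col=0), (row=7, col=2), (row=8, col=1)
  Distance 2: (row=7, col=3), (row=8, col=0), (row=8, col=2)  <- goal reached here
One shortest path (2 moves): (row=7, col=1) -> (row=7, col=0) -> (row=8, col=0)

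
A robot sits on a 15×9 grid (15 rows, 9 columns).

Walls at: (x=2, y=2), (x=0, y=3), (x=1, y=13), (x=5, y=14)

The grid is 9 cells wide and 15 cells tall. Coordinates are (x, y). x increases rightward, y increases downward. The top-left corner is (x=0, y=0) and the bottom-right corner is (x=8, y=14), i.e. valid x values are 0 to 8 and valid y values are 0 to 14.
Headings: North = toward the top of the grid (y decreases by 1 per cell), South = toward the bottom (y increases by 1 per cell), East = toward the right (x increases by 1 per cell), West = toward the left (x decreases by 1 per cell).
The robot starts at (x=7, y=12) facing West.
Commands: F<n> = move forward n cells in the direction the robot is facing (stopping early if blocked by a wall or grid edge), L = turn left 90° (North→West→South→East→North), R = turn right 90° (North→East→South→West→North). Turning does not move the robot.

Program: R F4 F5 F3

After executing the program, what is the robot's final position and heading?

Answer: Final position: (x=7, y=0), facing North

Derivation:
Start: (x=7, y=12), facing West
  R: turn right, now facing North
  F4: move forward 4, now at (x=7, y=8)
  F5: move forward 5, now at (x=7, y=3)
  F3: move forward 3, now at (x=7, y=0)
Final: (x=7, y=0), facing North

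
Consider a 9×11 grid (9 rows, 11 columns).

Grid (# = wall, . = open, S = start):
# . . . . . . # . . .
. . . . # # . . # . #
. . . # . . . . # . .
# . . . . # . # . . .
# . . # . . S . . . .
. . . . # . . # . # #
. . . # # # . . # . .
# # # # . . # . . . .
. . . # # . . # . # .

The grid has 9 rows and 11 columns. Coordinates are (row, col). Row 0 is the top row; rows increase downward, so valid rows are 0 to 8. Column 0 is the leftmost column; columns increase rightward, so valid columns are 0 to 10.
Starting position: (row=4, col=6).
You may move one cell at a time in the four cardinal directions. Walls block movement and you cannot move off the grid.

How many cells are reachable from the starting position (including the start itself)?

Answer: Reachable cells: 62

Derivation:
BFS flood-fill from (row=4, col=6):
  Distance 0: (row=4, col=6)
  Distance 1: (row=3, col=6), (row=4, col=5), (row=4, col=7), (row=5, col=6)
  Distance 2: (row=2, col=6), (row=4, col=4), (row=4, col=8), (row=5, col=5), (row=6, col=6)
  Distance 3: (row=1, col=6), (row=2, col=5), (row=2, col=7), (row=3, col=4), (row=3, col=8), (row=4, col=9), (row=5, col=8), (row=6, col=7)
  Distance 4: (row=0, col=6), (row=1, col=7), (row=2, col=4), (row=3, col=3), (row=3, col=9), (row=4, col=10), (row=7, col=7)
  Distance 5: (row=0, col=5), (row=2, col=9), (row=3, col=2), (row=3, col=10), (row=7, col=8)
  Distance 6: (row=0, col=4), (row=1, col=9), (row=2, col=2), (row=2, col=10), (row=3, col=1), (row=4, col=2), (row=7, col=9), (row=8, col=8)
  Distance 7: (row=0, col=3), (row=0, col=9), (row=1, col=2), (row=2, col=1), (row=4, col=1), (row=5, col=2), (row=6, col=9), (row=7, col=10)
  Distance 8: (row=0, col=2), (row=0, col=8), (row=0, col=10), (row=1, col=1), (row=1, col=3), (row=2, col=0), (row=5, col=1), (row=5, col=3), (row=6, col=2), (row=6, col=10), (row=8, col=10)
  Distance 9: (row=0, col=1), (row=1, col=0), (row=5, col=0), (row=6, col=1)
  Distance 10: (row=6, col=0)
Total reachable: 62 (grid has 69 open cells total)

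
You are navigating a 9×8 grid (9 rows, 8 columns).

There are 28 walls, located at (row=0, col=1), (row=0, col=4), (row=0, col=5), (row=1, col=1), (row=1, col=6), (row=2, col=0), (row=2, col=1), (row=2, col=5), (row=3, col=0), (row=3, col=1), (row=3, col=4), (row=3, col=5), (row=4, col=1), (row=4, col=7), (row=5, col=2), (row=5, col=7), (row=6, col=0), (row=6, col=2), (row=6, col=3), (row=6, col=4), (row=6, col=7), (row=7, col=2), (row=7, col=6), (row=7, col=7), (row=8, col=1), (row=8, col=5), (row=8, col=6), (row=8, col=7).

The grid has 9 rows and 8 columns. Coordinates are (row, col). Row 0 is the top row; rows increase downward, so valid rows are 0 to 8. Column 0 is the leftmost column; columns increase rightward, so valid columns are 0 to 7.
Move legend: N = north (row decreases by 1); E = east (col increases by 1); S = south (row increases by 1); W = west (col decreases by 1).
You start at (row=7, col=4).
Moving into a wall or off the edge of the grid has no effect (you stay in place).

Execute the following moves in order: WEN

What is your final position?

Start: (row=7, col=4)
  W (west): (row=7, col=4) -> (row=7, col=3)
  E (east): (row=7, col=3) -> (row=7, col=4)
  N (north): blocked, stay at (row=7, col=4)
Final: (row=7, col=4)

Answer: Final position: (row=7, col=4)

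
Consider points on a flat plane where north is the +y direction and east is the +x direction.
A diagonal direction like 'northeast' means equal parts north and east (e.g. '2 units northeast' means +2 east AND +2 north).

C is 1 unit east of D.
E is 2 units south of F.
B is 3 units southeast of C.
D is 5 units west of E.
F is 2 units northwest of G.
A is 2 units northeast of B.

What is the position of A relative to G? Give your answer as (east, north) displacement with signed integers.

Place G at the origin (east=0, north=0).
  F is 2 units northwest of G: delta (east=-2, north=+2); F at (east=-2, north=2).
  E is 2 units south of F: delta (east=+0, north=-2); E at (east=-2, north=0).
  D is 5 units west of E: delta (east=-5, north=+0); D at (east=-7, north=0).
  C is 1 unit east of D: delta (east=+1, north=+0); C at (east=-6, north=0).
  B is 3 units southeast of C: delta (east=+3, north=-3); B at (east=-3, north=-3).
  A is 2 units northeast of B: delta (east=+2, north=+2); A at (east=-1, north=-1).
Therefore A relative to G: (east=-1, north=-1).

Answer: A is at (east=-1, north=-1) relative to G.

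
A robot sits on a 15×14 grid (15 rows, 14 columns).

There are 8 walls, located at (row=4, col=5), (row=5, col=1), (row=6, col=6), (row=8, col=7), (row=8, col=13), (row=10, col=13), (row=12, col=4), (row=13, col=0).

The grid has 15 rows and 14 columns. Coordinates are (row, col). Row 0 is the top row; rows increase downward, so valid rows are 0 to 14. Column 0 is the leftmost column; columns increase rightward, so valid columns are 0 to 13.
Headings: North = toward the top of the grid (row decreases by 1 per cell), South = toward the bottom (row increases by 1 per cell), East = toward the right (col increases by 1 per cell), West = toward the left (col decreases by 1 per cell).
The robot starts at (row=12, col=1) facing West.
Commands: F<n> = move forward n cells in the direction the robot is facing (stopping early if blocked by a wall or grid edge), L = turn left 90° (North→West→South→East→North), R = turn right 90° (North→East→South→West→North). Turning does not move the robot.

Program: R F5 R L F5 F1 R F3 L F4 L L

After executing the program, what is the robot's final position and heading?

Start: (row=12, col=1), facing West
  R: turn right, now facing North
  F5: move forward 5, now at (row=7, col=1)
  R: turn right, now facing East
  L: turn left, now facing North
  F5: move forward 1/5 (blocked), now at (row=6, col=1)
  F1: move forward 0/1 (blocked), now at (row=6, col=1)
  R: turn right, now facing East
  F3: move forward 3, now at (row=6, col=4)
  L: turn left, now facing North
  F4: move forward 4, now at (row=2, col=4)
  L: turn left, now facing West
  L: turn left, now facing South
Final: (row=2, col=4), facing South

Answer: Final position: (row=2, col=4), facing South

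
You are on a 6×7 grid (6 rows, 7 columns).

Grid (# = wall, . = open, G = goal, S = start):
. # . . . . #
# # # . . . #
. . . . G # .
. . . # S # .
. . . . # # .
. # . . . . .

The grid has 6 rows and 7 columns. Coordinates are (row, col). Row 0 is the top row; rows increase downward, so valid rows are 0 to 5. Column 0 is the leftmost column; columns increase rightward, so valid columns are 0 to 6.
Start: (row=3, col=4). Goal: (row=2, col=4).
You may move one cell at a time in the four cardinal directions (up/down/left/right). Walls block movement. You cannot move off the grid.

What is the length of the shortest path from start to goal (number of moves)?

Answer: Shortest path length: 1

Derivation:
BFS from (row=3, col=4) until reaching (row=2, col=4):
  Distance 0: (row=3, col=4)
  Distance 1: (row=2, col=4)  <- goal reached here
One shortest path (1 moves): (row=3, col=4) -> (row=2, col=4)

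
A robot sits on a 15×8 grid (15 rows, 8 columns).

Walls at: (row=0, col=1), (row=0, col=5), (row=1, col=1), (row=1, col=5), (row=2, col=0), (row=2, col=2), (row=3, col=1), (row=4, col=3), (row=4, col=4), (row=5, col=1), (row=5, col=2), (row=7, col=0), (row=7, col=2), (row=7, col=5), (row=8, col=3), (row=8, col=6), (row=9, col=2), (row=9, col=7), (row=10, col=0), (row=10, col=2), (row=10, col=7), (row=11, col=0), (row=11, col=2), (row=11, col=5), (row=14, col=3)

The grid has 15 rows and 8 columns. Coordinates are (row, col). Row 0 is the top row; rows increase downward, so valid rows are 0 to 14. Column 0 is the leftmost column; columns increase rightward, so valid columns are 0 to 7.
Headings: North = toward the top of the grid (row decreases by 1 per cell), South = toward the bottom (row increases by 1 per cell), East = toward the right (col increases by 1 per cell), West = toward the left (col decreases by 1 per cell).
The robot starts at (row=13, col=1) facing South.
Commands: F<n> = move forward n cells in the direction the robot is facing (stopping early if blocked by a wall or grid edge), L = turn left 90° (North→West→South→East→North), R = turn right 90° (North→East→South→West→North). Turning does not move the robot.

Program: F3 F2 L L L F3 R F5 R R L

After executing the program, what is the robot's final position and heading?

Start: (row=13, col=1), facing South
  F3: move forward 1/3 (blocked), now at (row=14, col=1)
  F2: move forward 0/2 (blocked), now at (row=14, col=1)
  L: turn left, now facing East
  L: turn left, now facing North
  L: turn left, now facing West
  F3: move forward 1/3 (blocked), now at (row=14, col=0)
  R: turn right, now facing North
  F5: move forward 2/5 (blocked), now at (row=12, col=0)
  R: turn right, now facing East
  R: turn right, now facing South
  L: turn left, now facing East
Final: (row=12, col=0), facing East

Answer: Final position: (row=12, col=0), facing East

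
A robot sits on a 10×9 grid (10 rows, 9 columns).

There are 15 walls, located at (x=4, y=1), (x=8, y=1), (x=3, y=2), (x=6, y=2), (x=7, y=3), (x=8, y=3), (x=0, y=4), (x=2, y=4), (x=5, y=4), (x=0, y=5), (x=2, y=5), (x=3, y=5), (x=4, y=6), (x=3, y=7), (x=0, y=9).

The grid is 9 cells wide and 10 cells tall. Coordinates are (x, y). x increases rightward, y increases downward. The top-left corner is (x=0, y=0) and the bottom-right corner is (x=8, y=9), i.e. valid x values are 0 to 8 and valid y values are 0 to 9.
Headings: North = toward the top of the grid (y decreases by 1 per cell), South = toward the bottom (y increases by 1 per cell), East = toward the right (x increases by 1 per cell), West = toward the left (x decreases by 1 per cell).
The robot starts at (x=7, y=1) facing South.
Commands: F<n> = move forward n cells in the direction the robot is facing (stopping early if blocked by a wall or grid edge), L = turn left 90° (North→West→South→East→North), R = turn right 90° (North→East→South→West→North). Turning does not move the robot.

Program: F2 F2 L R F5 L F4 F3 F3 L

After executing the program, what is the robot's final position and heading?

Start: (x=7, y=1), facing South
  F2: move forward 1/2 (blocked), now at (x=7, y=2)
  F2: move forward 0/2 (blocked), now at (x=7, y=2)
  L: turn left, now facing East
  R: turn right, now facing South
  F5: move forward 0/5 (blocked), now at (x=7, y=2)
  L: turn left, now facing East
  F4: move forward 1/4 (blocked), now at (x=8, y=2)
  F3: move forward 0/3 (blocked), now at (x=8, y=2)
  F3: move forward 0/3 (blocked), now at (x=8, y=2)
  L: turn left, now facing North
Final: (x=8, y=2), facing North

Answer: Final position: (x=8, y=2), facing North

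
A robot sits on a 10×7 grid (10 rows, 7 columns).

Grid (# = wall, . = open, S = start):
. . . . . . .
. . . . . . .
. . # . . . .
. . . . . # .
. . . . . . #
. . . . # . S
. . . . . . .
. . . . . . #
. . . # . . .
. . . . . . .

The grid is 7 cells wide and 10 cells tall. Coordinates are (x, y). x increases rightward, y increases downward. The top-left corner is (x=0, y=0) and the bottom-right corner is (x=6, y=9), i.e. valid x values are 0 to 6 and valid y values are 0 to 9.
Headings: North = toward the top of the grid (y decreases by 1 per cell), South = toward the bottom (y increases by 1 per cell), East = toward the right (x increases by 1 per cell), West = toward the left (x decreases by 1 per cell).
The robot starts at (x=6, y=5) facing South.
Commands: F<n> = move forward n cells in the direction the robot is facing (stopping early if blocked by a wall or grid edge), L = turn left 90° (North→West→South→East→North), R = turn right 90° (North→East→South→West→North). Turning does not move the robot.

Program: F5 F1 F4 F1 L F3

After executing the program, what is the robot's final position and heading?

Answer: Final position: (x=6, y=6), facing East

Derivation:
Start: (x=6, y=5), facing South
  F5: move forward 1/5 (blocked), now at (x=6, y=6)
  F1: move forward 0/1 (blocked), now at (x=6, y=6)
  F4: move forward 0/4 (blocked), now at (x=6, y=6)
  F1: move forward 0/1 (blocked), now at (x=6, y=6)
  L: turn left, now facing East
  F3: move forward 0/3 (blocked), now at (x=6, y=6)
Final: (x=6, y=6), facing East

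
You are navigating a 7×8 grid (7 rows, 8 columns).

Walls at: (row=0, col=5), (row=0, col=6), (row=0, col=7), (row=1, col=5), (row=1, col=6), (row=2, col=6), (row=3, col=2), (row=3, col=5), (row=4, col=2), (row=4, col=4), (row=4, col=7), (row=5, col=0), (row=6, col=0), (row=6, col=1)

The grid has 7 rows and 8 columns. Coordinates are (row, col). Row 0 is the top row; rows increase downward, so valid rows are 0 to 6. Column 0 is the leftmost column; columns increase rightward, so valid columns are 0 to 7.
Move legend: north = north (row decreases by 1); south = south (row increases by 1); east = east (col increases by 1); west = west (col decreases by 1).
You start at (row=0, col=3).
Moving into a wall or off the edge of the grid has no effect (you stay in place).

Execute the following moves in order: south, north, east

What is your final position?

Answer: Final position: (row=0, col=4)

Derivation:
Start: (row=0, col=3)
  south (south): (row=0, col=3) -> (row=1, col=3)
  north (north): (row=1, col=3) -> (row=0, col=3)
  east (east): (row=0, col=3) -> (row=0, col=4)
Final: (row=0, col=4)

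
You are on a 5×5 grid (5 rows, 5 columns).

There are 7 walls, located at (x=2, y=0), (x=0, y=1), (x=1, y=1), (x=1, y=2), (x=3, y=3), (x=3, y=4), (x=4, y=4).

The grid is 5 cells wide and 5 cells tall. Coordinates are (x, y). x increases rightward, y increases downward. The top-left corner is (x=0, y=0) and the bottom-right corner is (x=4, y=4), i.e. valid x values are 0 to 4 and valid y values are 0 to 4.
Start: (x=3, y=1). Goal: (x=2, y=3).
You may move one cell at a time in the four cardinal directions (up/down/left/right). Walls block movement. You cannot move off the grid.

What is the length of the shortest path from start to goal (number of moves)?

Answer: Shortest path length: 3

Derivation:
BFS from (x=3, y=1) until reaching (x=2, y=3):
  Distance 0: (x=3, y=1)
  Distance 1: (x=3, y=0), (x=2, y=1), (x=4, y=1), (x=3, y=2)
  Distance 2: (x=4, y=0), (x=2, y=2), (x=4, y=2)
  Distance 3: (x=2, y=3), (x=4, y=3)  <- goal reached here
One shortest path (3 moves): (x=3, y=1) -> (x=2, y=1) -> (x=2, y=2) -> (x=2, y=3)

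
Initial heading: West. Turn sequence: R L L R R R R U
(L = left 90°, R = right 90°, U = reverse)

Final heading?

Start: West
  R (right (90° clockwise)) -> North
  L (left (90° counter-clockwise)) -> West
  L (left (90° counter-clockwise)) -> South
  R (right (90° clockwise)) -> West
  R (right (90° clockwise)) -> North
  R (right (90° clockwise)) -> East
  R (right (90° clockwise)) -> South
  U (U-turn (180°)) -> North
Final: North

Answer: Final heading: North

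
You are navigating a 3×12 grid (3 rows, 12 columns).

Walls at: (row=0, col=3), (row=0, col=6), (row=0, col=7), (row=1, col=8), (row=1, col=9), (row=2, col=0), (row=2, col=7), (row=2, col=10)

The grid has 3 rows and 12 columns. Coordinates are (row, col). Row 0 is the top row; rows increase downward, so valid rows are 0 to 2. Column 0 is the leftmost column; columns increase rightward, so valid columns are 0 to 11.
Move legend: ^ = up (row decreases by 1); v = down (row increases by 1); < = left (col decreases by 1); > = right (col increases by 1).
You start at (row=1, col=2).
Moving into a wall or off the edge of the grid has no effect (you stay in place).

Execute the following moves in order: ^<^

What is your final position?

Start: (row=1, col=2)
  ^ (up): (row=1, col=2) -> (row=0, col=2)
  < (left): (row=0, col=2) -> (row=0, col=1)
  ^ (up): blocked, stay at (row=0, col=1)
Final: (row=0, col=1)

Answer: Final position: (row=0, col=1)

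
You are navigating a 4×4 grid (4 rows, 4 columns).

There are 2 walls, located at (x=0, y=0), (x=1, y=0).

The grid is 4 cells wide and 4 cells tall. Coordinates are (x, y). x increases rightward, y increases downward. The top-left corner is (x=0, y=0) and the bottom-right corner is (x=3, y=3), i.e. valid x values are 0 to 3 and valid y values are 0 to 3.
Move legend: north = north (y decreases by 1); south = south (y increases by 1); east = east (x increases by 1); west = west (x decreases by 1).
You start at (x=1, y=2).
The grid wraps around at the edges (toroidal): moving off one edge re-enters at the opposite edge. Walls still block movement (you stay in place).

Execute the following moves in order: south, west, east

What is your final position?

Answer: Final position: (x=1, y=3)

Derivation:
Start: (x=1, y=2)
  south (south): (x=1, y=2) -> (x=1, y=3)
  west (west): (x=1, y=3) -> (x=0, y=3)
  east (east): (x=0, y=3) -> (x=1, y=3)
Final: (x=1, y=3)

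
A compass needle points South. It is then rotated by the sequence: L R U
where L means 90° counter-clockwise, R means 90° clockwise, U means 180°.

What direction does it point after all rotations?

Start: South
  L (left (90° counter-clockwise)) -> East
  R (right (90° clockwise)) -> South
  U (U-turn (180°)) -> North
Final: North

Answer: Final heading: North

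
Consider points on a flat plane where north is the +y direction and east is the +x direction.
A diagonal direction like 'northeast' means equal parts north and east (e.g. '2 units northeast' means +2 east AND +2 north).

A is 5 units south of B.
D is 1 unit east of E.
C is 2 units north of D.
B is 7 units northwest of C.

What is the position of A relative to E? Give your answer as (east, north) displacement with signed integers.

Place E at the origin (east=0, north=0).
  D is 1 unit east of E: delta (east=+1, north=+0); D at (east=1, north=0).
  C is 2 units north of D: delta (east=+0, north=+2); C at (east=1, north=2).
  B is 7 units northwest of C: delta (east=-7, north=+7); B at (east=-6, north=9).
  A is 5 units south of B: delta (east=+0, north=-5); A at (east=-6, north=4).
Therefore A relative to E: (east=-6, north=4).

Answer: A is at (east=-6, north=4) relative to E.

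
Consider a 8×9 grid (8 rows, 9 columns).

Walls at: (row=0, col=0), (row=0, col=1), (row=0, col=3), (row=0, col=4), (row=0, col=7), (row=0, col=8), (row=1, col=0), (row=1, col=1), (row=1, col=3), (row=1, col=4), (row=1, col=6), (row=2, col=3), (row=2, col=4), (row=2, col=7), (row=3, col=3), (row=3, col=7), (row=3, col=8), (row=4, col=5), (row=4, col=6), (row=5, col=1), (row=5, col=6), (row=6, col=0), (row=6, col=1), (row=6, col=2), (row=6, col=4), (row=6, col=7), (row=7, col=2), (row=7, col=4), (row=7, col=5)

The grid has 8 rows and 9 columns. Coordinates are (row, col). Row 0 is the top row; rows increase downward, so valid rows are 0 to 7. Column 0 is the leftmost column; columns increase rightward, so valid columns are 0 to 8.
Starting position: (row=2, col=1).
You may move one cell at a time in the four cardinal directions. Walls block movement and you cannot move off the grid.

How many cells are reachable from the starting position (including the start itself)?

Answer: Reachable cells: 38

Derivation:
BFS flood-fill from (row=2, col=1):
  Distance 0: (row=2, col=1)
  Distance 1: (row=2, col=0), (row=2, col=2), (row=3, col=1)
  Distance 2: (row=1, col=2), (row=3, col=0), (row=3, col=2), (row=4, col=1)
  Distance 3: (row=0, col=2), (row=4, col=0), (row=4, col=2)
  Distance 4: (row=4, col=3), (row=5, col=0), (row=5, col=2)
  Distance 5: (row=4, col=4), (row=5, col=3)
  Distance 6: (row=3, col=4), (row=5, col=4), (row=6, col=3)
  Distance 7: (row=3, col=5), (row=5, col=5), (row=7, col=3)
  Distance 8: (row=2, col=5), (row=3, col=6), (row=6, col=5)
  Distance 9: (row=1, col=5), (row=2, col=6), (row=6, col=6)
  Distance 10: (row=0, col=5), (row=7, col=6)
  Distance 11: (row=0, col=6), (row=7, col=7)
  Distance 12: (row=7, col=8)
  Distance 13: (row=6, col=8)
  Distance 14: (row=5, col=8)
  Distance 15: (row=4, col=8), (row=5, col=7)
  Distance 16: (row=4, col=7)
Total reachable: 38 (grid has 43 open cells total)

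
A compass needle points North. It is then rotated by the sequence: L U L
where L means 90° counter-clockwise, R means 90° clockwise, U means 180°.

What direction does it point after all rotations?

Answer: Final heading: North

Derivation:
Start: North
  L (left (90° counter-clockwise)) -> West
  U (U-turn (180°)) -> East
  L (left (90° counter-clockwise)) -> North
Final: North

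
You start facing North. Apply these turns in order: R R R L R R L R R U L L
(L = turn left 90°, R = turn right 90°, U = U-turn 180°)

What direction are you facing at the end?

Start: North
  R (right (90° clockwise)) -> East
  R (right (90° clockwise)) -> South
  R (right (90° clockwise)) -> West
  L (left (90° counter-clockwise)) -> South
  R (right (90° clockwise)) -> West
  R (right (90° clockwise)) -> North
  L (left (90° counter-clockwise)) -> West
  R (right (90° clockwise)) -> North
  R (right (90° clockwise)) -> East
  U (U-turn (180°)) -> West
  L (left (90° counter-clockwise)) -> South
  L (left (90° counter-clockwise)) -> East
Final: East

Answer: Final heading: East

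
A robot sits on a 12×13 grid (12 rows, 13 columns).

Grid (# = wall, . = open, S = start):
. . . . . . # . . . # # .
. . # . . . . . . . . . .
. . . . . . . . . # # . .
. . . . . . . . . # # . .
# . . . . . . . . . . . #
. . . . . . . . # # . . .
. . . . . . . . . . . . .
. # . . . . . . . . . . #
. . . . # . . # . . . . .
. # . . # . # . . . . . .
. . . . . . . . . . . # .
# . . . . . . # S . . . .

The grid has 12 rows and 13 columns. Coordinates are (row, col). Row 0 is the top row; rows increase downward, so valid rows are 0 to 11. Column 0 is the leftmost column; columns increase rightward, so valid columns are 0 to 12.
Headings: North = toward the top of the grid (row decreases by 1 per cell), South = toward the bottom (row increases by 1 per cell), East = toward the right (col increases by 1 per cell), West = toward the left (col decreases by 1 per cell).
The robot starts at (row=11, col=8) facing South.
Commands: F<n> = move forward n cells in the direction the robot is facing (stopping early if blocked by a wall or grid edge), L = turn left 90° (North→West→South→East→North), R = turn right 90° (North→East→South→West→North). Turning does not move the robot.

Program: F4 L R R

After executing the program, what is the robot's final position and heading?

Answer: Final position: (row=11, col=8), facing West

Derivation:
Start: (row=11, col=8), facing South
  F4: move forward 0/4 (blocked), now at (row=11, col=8)
  L: turn left, now facing East
  R: turn right, now facing South
  R: turn right, now facing West
Final: (row=11, col=8), facing West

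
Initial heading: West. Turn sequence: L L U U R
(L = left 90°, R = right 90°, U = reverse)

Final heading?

Answer: Final heading: South

Derivation:
Start: West
  L (left (90° counter-clockwise)) -> South
  L (left (90° counter-clockwise)) -> East
  U (U-turn (180°)) -> West
  U (U-turn (180°)) -> East
  R (right (90° clockwise)) -> South
Final: South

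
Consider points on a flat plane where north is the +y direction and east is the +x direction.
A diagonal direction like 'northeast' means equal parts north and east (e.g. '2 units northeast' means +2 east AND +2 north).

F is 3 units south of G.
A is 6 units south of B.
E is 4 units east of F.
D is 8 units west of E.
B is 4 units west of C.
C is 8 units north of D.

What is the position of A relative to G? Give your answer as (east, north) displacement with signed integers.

Answer: A is at (east=-8, north=-1) relative to G.

Derivation:
Place G at the origin (east=0, north=0).
  F is 3 units south of G: delta (east=+0, north=-3); F at (east=0, north=-3).
  E is 4 units east of F: delta (east=+4, north=+0); E at (east=4, north=-3).
  D is 8 units west of E: delta (east=-8, north=+0); D at (east=-4, north=-3).
  C is 8 units north of D: delta (east=+0, north=+8); C at (east=-4, north=5).
  B is 4 units west of C: delta (east=-4, north=+0); B at (east=-8, north=5).
  A is 6 units south of B: delta (east=+0, north=-6); A at (east=-8, north=-1).
Therefore A relative to G: (east=-8, north=-1).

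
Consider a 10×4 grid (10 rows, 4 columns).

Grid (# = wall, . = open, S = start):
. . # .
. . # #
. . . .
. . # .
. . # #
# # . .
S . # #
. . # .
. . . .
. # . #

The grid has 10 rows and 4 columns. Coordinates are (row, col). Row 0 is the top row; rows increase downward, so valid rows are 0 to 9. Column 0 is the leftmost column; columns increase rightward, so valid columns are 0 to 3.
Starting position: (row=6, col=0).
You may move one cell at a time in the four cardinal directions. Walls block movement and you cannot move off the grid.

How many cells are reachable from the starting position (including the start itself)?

Answer: Reachable cells: 11

Derivation:
BFS flood-fill from (row=6, col=0):
  Distance 0: (row=6, col=0)
  Distance 1: (row=6, col=1), (row=7, col=0)
  Distance 2: (row=7, col=1), (row=8, col=0)
  Distance 3: (row=8, col=1), (row=9, col=0)
  Distance 4: (row=8, col=2)
  Distance 5: (row=8, col=3), (row=9, col=2)
  Distance 6: (row=7, col=3)
Total reachable: 11 (grid has 27 open cells total)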